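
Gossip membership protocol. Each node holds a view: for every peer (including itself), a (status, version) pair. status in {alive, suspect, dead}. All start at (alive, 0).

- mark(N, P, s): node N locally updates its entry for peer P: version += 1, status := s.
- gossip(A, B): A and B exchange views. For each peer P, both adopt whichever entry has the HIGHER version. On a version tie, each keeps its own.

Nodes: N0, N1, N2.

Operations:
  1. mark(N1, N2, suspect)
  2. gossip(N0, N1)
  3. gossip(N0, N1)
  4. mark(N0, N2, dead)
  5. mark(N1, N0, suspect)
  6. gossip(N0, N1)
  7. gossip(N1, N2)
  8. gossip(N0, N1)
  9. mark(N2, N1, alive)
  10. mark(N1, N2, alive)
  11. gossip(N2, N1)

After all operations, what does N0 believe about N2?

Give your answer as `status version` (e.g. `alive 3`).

Op 1: N1 marks N2=suspect -> (suspect,v1)
Op 2: gossip N0<->N1 -> N0.N0=(alive,v0) N0.N1=(alive,v0) N0.N2=(suspect,v1) | N1.N0=(alive,v0) N1.N1=(alive,v0) N1.N2=(suspect,v1)
Op 3: gossip N0<->N1 -> N0.N0=(alive,v0) N0.N1=(alive,v0) N0.N2=(suspect,v1) | N1.N0=(alive,v0) N1.N1=(alive,v0) N1.N2=(suspect,v1)
Op 4: N0 marks N2=dead -> (dead,v2)
Op 5: N1 marks N0=suspect -> (suspect,v1)
Op 6: gossip N0<->N1 -> N0.N0=(suspect,v1) N0.N1=(alive,v0) N0.N2=(dead,v2) | N1.N0=(suspect,v1) N1.N1=(alive,v0) N1.N2=(dead,v2)
Op 7: gossip N1<->N2 -> N1.N0=(suspect,v1) N1.N1=(alive,v0) N1.N2=(dead,v2) | N2.N0=(suspect,v1) N2.N1=(alive,v0) N2.N2=(dead,v2)
Op 8: gossip N0<->N1 -> N0.N0=(suspect,v1) N0.N1=(alive,v0) N0.N2=(dead,v2) | N1.N0=(suspect,v1) N1.N1=(alive,v0) N1.N2=(dead,v2)
Op 9: N2 marks N1=alive -> (alive,v1)
Op 10: N1 marks N2=alive -> (alive,v3)
Op 11: gossip N2<->N1 -> N2.N0=(suspect,v1) N2.N1=(alive,v1) N2.N2=(alive,v3) | N1.N0=(suspect,v1) N1.N1=(alive,v1) N1.N2=(alive,v3)

Answer: dead 2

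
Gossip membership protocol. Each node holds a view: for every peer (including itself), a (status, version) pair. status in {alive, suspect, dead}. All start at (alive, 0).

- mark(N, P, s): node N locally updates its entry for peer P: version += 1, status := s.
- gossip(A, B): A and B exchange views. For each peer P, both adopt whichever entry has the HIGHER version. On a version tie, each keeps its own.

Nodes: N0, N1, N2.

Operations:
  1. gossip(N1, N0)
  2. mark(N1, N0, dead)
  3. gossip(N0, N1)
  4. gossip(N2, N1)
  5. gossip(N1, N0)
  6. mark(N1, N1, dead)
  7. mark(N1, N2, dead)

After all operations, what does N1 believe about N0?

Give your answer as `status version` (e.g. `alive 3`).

Answer: dead 1

Derivation:
Op 1: gossip N1<->N0 -> N1.N0=(alive,v0) N1.N1=(alive,v0) N1.N2=(alive,v0) | N0.N0=(alive,v0) N0.N1=(alive,v0) N0.N2=(alive,v0)
Op 2: N1 marks N0=dead -> (dead,v1)
Op 3: gossip N0<->N1 -> N0.N0=(dead,v1) N0.N1=(alive,v0) N0.N2=(alive,v0) | N1.N0=(dead,v1) N1.N1=(alive,v0) N1.N2=(alive,v0)
Op 4: gossip N2<->N1 -> N2.N0=(dead,v1) N2.N1=(alive,v0) N2.N2=(alive,v0) | N1.N0=(dead,v1) N1.N1=(alive,v0) N1.N2=(alive,v0)
Op 5: gossip N1<->N0 -> N1.N0=(dead,v1) N1.N1=(alive,v0) N1.N2=(alive,v0) | N0.N0=(dead,v1) N0.N1=(alive,v0) N0.N2=(alive,v0)
Op 6: N1 marks N1=dead -> (dead,v1)
Op 7: N1 marks N2=dead -> (dead,v1)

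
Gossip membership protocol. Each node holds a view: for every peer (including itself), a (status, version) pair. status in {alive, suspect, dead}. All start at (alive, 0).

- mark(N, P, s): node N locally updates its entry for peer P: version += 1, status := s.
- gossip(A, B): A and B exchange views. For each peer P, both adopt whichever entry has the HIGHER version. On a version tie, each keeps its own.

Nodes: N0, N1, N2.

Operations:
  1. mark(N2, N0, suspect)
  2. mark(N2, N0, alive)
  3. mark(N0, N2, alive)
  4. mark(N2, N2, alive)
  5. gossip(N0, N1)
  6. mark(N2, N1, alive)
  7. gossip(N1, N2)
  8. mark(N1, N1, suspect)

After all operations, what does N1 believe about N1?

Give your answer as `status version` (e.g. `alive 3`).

Answer: suspect 2

Derivation:
Op 1: N2 marks N0=suspect -> (suspect,v1)
Op 2: N2 marks N0=alive -> (alive,v2)
Op 3: N0 marks N2=alive -> (alive,v1)
Op 4: N2 marks N2=alive -> (alive,v1)
Op 5: gossip N0<->N1 -> N0.N0=(alive,v0) N0.N1=(alive,v0) N0.N2=(alive,v1) | N1.N0=(alive,v0) N1.N1=(alive,v0) N1.N2=(alive,v1)
Op 6: N2 marks N1=alive -> (alive,v1)
Op 7: gossip N1<->N2 -> N1.N0=(alive,v2) N1.N1=(alive,v1) N1.N2=(alive,v1) | N2.N0=(alive,v2) N2.N1=(alive,v1) N2.N2=(alive,v1)
Op 8: N1 marks N1=suspect -> (suspect,v2)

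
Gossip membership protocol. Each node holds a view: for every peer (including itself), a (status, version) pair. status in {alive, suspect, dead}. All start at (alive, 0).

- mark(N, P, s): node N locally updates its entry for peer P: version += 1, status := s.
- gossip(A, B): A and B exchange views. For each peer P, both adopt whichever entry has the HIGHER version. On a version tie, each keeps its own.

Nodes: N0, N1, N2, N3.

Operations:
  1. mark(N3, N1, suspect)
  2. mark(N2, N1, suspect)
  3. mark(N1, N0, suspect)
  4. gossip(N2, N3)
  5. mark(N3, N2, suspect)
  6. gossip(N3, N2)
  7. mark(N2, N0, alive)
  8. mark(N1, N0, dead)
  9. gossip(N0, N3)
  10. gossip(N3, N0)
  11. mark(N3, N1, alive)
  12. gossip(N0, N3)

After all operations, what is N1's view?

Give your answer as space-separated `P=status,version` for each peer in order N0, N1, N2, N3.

Op 1: N3 marks N1=suspect -> (suspect,v1)
Op 2: N2 marks N1=suspect -> (suspect,v1)
Op 3: N1 marks N0=suspect -> (suspect,v1)
Op 4: gossip N2<->N3 -> N2.N0=(alive,v0) N2.N1=(suspect,v1) N2.N2=(alive,v0) N2.N3=(alive,v0) | N3.N0=(alive,v0) N3.N1=(suspect,v1) N3.N2=(alive,v0) N3.N3=(alive,v0)
Op 5: N3 marks N2=suspect -> (suspect,v1)
Op 6: gossip N3<->N2 -> N3.N0=(alive,v0) N3.N1=(suspect,v1) N3.N2=(suspect,v1) N3.N3=(alive,v0) | N2.N0=(alive,v0) N2.N1=(suspect,v1) N2.N2=(suspect,v1) N2.N3=(alive,v0)
Op 7: N2 marks N0=alive -> (alive,v1)
Op 8: N1 marks N0=dead -> (dead,v2)
Op 9: gossip N0<->N3 -> N0.N0=(alive,v0) N0.N1=(suspect,v1) N0.N2=(suspect,v1) N0.N3=(alive,v0) | N3.N0=(alive,v0) N3.N1=(suspect,v1) N3.N2=(suspect,v1) N3.N3=(alive,v0)
Op 10: gossip N3<->N0 -> N3.N0=(alive,v0) N3.N1=(suspect,v1) N3.N2=(suspect,v1) N3.N3=(alive,v0) | N0.N0=(alive,v0) N0.N1=(suspect,v1) N0.N2=(suspect,v1) N0.N3=(alive,v0)
Op 11: N3 marks N1=alive -> (alive,v2)
Op 12: gossip N0<->N3 -> N0.N0=(alive,v0) N0.N1=(alive,v2) N0.N2=(suspect,v1) N0.N3=(alive,v0) | N3.N0=(alive,v0) N3.N1=(alive,v2) N3.N2=(suspect,v1) N3.N3=(alive,v0)

Answer: N0=dead,2 N1=alive,0 N2=alive,0 N3=alive,0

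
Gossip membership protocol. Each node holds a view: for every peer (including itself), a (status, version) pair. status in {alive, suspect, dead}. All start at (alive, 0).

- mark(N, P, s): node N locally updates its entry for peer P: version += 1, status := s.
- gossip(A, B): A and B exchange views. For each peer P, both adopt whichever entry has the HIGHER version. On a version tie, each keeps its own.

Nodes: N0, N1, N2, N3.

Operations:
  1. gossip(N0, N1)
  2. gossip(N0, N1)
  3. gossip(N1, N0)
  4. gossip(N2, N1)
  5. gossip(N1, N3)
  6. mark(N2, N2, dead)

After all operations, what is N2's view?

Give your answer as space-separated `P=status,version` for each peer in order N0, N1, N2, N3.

Op 1: gossip N0<->N1 -> N0.N0=(alive,v0) N0.N1=(alive,v0) N0.N2=(alive,v0) N0.N3=(alive,v0) | N1.N0=(alive,v0) N1.N1=(alive,v0) N1.N2=(alive,v0) N1.N3=(alive,v0)
Op 2: gossip N0<->N1 -> N0.N0=(alive,v0) N0.N1=(alive,v0) N0.N2=(alive,v0) N0.N3=(alive,v0) | N1.N0=(alive,v0) N1.N1=(alive,v0) N1.N2=(alive,v0) N1.N3=(alive,v0)
Op 3: gossip N1<->N0 -> N1.N0=(alive,v0) N1.N1=(alive,v0) N1.N2=(alive,v0) N1.N3=(alive,v0) | N0.N0=(alive,v0) N0.N1=(alive,v0) N0.N2=(alive,v0) N0.N3=(alive,v0)
Op 4: gossip N2<->N1 -> N2.N0=(alive,v0) N2.N1=(alive,v0) N2.N2=(alive,v0) N2.N3=(alive,v0) | N1.N0=(alive,v0) N1.N1=(alive,v0) N1.N2=(alive,v0) N1.N3=(alive,v0)
Op 5: gossip N1<->N3 -> N1.N0=(alive,v0) N1.N1=(alive,v0) N1.N2=(alive,v0) N1.N3=(alive,v0) | N3.N0=(alive,v0) N3.N1=(alive,v0) N3.N2=(alive,v0) N3.N3=(alive,v0)
Op 6: N2 marks N2=dead -> (dead,v1)

Answer: N0=alive,0 N1=alive,0 N2=dead,1 N3=alive,0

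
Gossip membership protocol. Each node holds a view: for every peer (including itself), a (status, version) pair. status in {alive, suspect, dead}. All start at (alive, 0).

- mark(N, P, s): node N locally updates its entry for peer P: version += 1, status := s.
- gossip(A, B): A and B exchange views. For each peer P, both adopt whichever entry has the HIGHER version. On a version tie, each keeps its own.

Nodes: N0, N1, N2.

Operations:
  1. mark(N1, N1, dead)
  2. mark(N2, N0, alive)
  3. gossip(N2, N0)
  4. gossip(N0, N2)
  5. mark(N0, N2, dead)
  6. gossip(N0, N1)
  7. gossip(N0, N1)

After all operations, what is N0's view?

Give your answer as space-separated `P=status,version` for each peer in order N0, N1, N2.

Answer: N0=alive,1 N1=dead,1 N2=dead,1

Derivation:
Op 1: N1 marks N1=dead -> (dead,v1)
Op 2: N2 marks N0=alive -> (alive,v1)
Op 3: gossip N2<->N0 -> N2.N0=(alive,v1) N2.N1=(alive,v0) N2.N2=(alive,v0) | N0.N0=(alive,v1) N0.N1=(alive,v0) N0.N2=(alive,v0)
Op 4: gossip N0<->N2 -> N0.N0=(alive,v1) N0.N1=(alive,v0) N0.N2=(alive,v0) | N2.N0=(alive,v1) N2.N1=(alive,v0) N2.N2=(alive,v0)
Op 5: N0 marks N2=dead -> (dead,v1)
Op 6: gossip N0<->N1 -> N0.N0=(alive,v1) N0.N1=(dead,v1) N0.N2=(dead,v1) | N1.N0=(alive,v1) N1.N1=(dead,v1) N1.N2=(dead,v1)
Op 7: gossip N0<->N1 -> N0.N0=(alive,v1) N0.N1=(dead,v1) N0.N2=(dead,v1) | N1.N0=(alive,v1) N1.N1=(dead,v1) N1.N2=(dead,v1)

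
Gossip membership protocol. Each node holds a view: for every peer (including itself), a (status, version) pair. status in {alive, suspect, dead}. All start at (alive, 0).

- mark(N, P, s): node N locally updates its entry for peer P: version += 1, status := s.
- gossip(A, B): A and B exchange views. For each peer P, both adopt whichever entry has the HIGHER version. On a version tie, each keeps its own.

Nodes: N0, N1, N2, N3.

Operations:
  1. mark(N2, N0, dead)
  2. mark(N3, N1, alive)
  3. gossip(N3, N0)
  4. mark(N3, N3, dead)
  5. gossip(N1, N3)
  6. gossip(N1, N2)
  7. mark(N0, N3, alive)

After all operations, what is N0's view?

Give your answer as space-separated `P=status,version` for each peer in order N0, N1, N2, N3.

Answer: N0=alive,0 N1=alive,1 N2=alive,0 N3=alive,1

Derivation:
Op 1: N2 marks N0=dead -> (dead,v1)
Op 2: N3 marks N1=alive -> (alive,v1)
Op 3: gossip N3<->N0 -> N3.N0=(alive,v0) N3.N1=(alive,v1) N3.N2=(alive,v0) N3.N3=(alive,v0) | N0.N0=(alive,v0) N0.N1=(alive,v1) N0.N2=(alive,v0) N0.N3=(alive,v0)
Op 4: N3 marks N3=dead -> (dead,v1)
Op 5: gossip N1<->N3 -> N1.N0=(alive,v0) N1.N1=(alive,v1) N1.N2=(alive,v0) N1.N3=(dead,v1) | N3.N0=(alive,v0) N3.N1=(alive,v1) N3.N2=(alive,v0) N3.N3=(dead,v1)
Op 6: gossip N1<->N2 -> N1.N0=(dead,v1) N1.N1=(alive,v1) N1.N2=(alive,v0) N1.N3=(dead,v1) | N2.N0=(dead,v1) N2.N1=(alive,v1) N2.N2=(alive,v0) N2.N3=(dead,v1)
Op 7: N0 marks N3=alive -> (alive,v1)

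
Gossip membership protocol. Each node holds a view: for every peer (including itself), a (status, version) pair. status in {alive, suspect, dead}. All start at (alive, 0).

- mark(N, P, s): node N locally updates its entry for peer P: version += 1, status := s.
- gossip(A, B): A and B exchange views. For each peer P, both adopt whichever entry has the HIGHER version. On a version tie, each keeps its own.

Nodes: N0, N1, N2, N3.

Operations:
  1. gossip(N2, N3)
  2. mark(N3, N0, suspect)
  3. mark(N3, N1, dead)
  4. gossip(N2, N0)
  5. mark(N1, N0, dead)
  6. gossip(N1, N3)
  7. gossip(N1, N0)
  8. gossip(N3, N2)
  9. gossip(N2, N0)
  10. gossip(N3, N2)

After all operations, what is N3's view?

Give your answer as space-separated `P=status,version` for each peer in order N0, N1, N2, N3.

Answer: N0=suspect,1 N1=dead,1 N2=alive,0 N3=alive,0

Derivation:
Op 1: gossip N2<->N3 -> N2.N0=(alive,v0) N2.N1=(alive,v0) N2.N2=(alive,v0) N2.N3=(alive,v0) | N3.N0=(alive,v0) N3.N1=(alive,v0) N3.N2=(alive,v0) N3.N3=(alive,v0)
Op 2: N3 marks N0=suspect -> (suspect,v1)
Op 3: N3 marks N1=dead -> (dead,v1)
Op 4: gossip N2<->N0 -> N2.N0=(alive,v0) N2.N1=(alive,v0) N2.N2=(alive,v0) N2.N3=(alive,v0) | N0.N0=(alive,v0) N0.N1=(alive,v0) N0.N2=(alive,v0) N0.N3=(alive,v0)
Op 5: N1 marks N0=dead -> (dead,v1)
Op 6: gossip N1<->N3 -> N1.N0=(dead,v1) N1.N1=(dead,v1) N1.N2=(alive,v0) N1.N3=(alive,v0) | N3.N0=(suspect,v1) N3.N1=(dead,v1) N3.N2=(alive,v0) N3.N3=(alive,v0)
Op 7: gossip N1<->N0 -> N1.N0=(dead,v1) N1.N1=(dead,v1) N1.N2=(alive,v0) N1.N3=(alive,v0) | N0.N0=(dead,v1) N0.N1=(dead,v1) N0.N2=(alive,v0) N0.N3=(alive,v0)
Op 8: gossip N3<->N2 -> N3.N0=(suspect,v1) N3.N1=(dead,v1) N3.N2=(alive,v0) N3.N3=(alive,v0) | N2.N0=(suspect,v1) N2.N1=(dead,v1) N2.N2=(alive,v0) N2.N3=(alive,v0)
Op 9: gossip N2<->N0 -> N2.N0=(suspect,v1) N2.N1=(dead,v1) N2.N2=(alive,v0) N2.N3=(alive,v0) | N0.N0=(dead,v1) N0.N1=(dead,v1) N0.N2=(alive,v0) N0.N3=(alive,v0)
Op 10: gossip N3<->N2 -> N3.N0=(suspect,v1) N3.N1=(dead,v1) N3.N2=(alive,v0) N3.N3=(alive,v0) | N2.N0=(suspect,v1) N2.N1=(dead,v1) N2.N2=(alive,v0) N2.N3=(alive,v0)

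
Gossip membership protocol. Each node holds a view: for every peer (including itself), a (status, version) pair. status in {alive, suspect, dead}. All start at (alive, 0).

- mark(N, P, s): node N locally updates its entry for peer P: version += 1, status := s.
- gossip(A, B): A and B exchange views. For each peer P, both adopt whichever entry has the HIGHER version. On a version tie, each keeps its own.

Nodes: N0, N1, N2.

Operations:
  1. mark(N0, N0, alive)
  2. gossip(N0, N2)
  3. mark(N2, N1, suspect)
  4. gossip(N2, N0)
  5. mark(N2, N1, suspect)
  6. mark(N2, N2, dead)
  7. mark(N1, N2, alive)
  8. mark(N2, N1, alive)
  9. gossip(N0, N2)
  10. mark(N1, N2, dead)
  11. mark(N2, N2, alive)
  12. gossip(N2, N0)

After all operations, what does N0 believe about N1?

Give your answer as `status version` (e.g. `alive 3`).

Op 1: N0 marks N0=alive -> (alive,v1)
Op 2: gossip N0<->N2 -> N0.N0=(alive,v1) N0.N1=(alive,v0) N0.N2=(alive,v0) | N2.N0=(alive,v1) N2.N1=(alive,v0) N2.N2=(alive,v0)
Op 3: N2 marks N1=suspect -> (suspect,v1)
Op 4: gossip N2<->N0 -> N2.N0=(alive,v1) N2.N1=(suspect,v1) N2.N2=(alive,v0) | N0.N0=(alive,v1) N0.N1=(suspect,v1) N0.N2=(alive,v0)
Op 5: N2 marks N1=suspect -> (suspect,v2)
Op 6: N2 marks N2=dead -> (dead,v1)
Op 7: N1 marks N2=alive -> (alive,v1)
Op 8: N2 marks N1=alive -> (alive,v3)
Op 9: gossip N0<->N2 -> N0.N0=(alive,v1) N0.N1=(alive,v3) N0.N2=(dead,v1) | N2.N0=(alive,v1) N2.N1=(alive,v3) N2.N2=(dead,v1)
Op 10: N1 marks N2=dead -> (dead,v2)
Op 11: N2 marks N2=alive -> (alive,v2)
Op 12: gossip N2<->N0 -> N2.N0=(alive,v1) N2.N1=(alive,v3) N2.N2=(alive,v2) | N0.N0=(alive,v1) N0.N1=(alive,v3) N0.N2=(alive,v2)

Answer: alive 3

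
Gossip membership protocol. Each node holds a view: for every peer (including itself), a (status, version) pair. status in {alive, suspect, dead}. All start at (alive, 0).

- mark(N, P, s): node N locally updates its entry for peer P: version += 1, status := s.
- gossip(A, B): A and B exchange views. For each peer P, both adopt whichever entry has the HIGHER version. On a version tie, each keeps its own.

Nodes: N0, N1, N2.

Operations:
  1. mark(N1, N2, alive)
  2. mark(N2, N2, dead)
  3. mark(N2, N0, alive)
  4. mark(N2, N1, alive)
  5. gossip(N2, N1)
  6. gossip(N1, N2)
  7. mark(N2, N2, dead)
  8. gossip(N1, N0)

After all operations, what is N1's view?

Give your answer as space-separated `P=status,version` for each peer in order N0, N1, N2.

Answer: N0=alive,1 N1=alive,1 N2=alive,1

Derivation:
Op 1: N1 marks N2=alive -> (alive,v1)
Op 2: N2 marks N2=dead -> (dead,v1)
Op 3: N2 marks N0=alive -> (alive,v1)
Op 4: N2 marks N1=alive -> (alive,v1)
Op 5: gossip N2<->N1 -> N2.N0=(alive,v1) N2.N1=(alive,v1) N2.N2=(dead,v1) | N1.N0=(alive,v1) N1.N1=(alive,v1) N1.N2=(alive,v1)
Op 6: gossip N1<->N2 -> N1.N0=(alive,v1) N1.N1=(alive,v1) N1.N2=(alive,v1) | N2.N0=(alive,v1) N2.N1=(alive,v1) N2.N2=(dead,v1)
Op 7: N2 marks N2=dead -> (dead,v2)
Op 8: gossip N1<->N0 -> N1.N0=(alive,v1) N1.N1=(alive,v1) N1.N2=(alive,v1) | N0.N0=(alive,v1) N0.N1=(alive,v1) N0.N2=(alive,v1)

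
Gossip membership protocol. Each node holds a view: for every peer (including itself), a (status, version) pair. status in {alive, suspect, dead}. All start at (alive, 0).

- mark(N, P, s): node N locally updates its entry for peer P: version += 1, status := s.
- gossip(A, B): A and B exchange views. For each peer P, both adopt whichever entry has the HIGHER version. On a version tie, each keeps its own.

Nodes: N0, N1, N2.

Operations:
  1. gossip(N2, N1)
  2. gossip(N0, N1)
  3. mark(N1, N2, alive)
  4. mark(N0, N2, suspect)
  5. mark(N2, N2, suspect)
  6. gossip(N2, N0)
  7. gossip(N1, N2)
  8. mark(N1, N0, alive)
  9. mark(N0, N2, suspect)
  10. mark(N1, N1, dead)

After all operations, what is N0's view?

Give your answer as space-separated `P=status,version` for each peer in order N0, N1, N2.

Answer: N0=alive,0 N1=alive,0 N2=suspect,2

Derivation:
Op 1: gossip N2<->N1 -> N2.N0=(alive,v0) N2.N1=(alive,v0) N2.N2=(alive,v0) | N1.N0=(alive,v0) N1.N1=(alive,v0) N1.N2=(alive,v0)
Op 2: gossip N0<->N1 -> N0.N0=(alive,v0) N0.N1=(alive,v0) N0.N2=(alive,v0) | N1.N0=(alive,v0) N1.N1=(alive,v0) N1.N2=(alive,v0)
Op 3: N1 marks N2=alive -> (alive,v1)
Op 4: N0 marks N2=suspect -> (suspect,v1)
Op 5: N2 marks N2=suspect -> (suspect,v1)
Op 6: gossip N2<->N0 -> N2.N0=(alive,v0) N2.N1=(alive,v0) N2.N2=(suspect,v1) | N0.N0=(alive,v0) N0.N1=(alive,v0) N0.N2=(suspect,v1)
Op 7: gossip N1<->N2 -> N1.N0=(alive,v0) N1.N1=(alive,v0) N1.N2=(alive,v1) | N2.N0=(alive,v0) N2.N1=(alive,v0) N2.N2=(suspect,v1)
Op 8: N1 marks N0=alive -> (alive,v1)
Op 9: N0 marks N2=suspect -> (suspect,v2)
Op 10: N1 marks N1=dead -> (dead,v1)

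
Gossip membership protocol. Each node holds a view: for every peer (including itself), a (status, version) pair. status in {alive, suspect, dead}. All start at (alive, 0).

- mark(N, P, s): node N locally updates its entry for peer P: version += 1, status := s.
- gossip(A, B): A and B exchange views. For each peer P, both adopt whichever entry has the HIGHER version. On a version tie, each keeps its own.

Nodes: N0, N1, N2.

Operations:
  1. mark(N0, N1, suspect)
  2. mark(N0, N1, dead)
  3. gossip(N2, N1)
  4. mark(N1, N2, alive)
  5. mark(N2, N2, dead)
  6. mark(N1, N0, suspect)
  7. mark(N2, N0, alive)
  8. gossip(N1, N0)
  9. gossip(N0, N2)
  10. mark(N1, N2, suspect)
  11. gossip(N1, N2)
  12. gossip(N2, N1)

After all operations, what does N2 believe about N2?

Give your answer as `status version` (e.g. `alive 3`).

Answer: suspect 2

Derivation:
Op 1: N0 marks N1=suspect -> (suspect,v1)
Op 2: N0 marks N1=dead -> (dead,v2)
Op 3: gossip N2<->N1 -> N2.N0=(alive,v0) N2.N1=(alive,v0) N2.N2=(alive,v0) | N1.N0=(alive,v0) N1.N1=(alive,v0) N1.N2=(alive,v0)
Op 4: N1 marks N2=alive -> (alive,v1)
Op 5: N2 marks N2=dead -> (dead,v1)
Op 6: N1 marks N0=suspect -> (suspect,v1)
Op 7: N2 marks N0=alive -> (alive,v1)
Op 8: gossip N1<->N0 -> N1.N0=(suspect,v1) N1.N1=(dead,v2) N1.N2=(alive,v1) | N0.N0=(suspect,v1) N0.N1=(dead,v2) N0.N2=(alive,v1)
Op 9: gossip N0<->N2 -> N0.N0=(suspect,v1) N0.N1=(dead,v2) N0.N2=(alive,v1) | N2.N0=(alive,v1) N2.N1=(dead,v2) N2.N2=(dead,v1)
Op 10: N1 marks N2=suspect -> (suspect,v2)
Op 11: gossip N1<->N2 -> N1.N0=(suspect,v1) N1.N1=(dead,v2) N1.N2=(suspect,v2) | N2.N0=(alive,v1) N2.N1=(dead,v2) N2.N2=(suspect,v2)
Op 12: gossip N2<->N1 -> N2.N0=(alive,v1) N2.N1=(dead,v2) N2.N2=(suspect,v2) | N1.N0=(suspect,v1) N1.N1=(dead,v2) N1.N2=(suspect,v2)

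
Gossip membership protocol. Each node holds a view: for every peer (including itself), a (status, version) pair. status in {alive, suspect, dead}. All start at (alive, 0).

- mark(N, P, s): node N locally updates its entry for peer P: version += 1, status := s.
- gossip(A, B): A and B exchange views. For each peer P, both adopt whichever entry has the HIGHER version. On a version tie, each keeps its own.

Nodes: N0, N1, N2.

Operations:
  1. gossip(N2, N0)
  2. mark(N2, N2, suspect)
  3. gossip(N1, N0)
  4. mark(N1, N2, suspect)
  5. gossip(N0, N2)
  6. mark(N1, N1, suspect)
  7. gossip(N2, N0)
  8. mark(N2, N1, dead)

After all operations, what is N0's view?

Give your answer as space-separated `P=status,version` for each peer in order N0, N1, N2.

Answer: N0=alive,0 N1=alive,0 N2=suspect,1

Derivation:
Op 1: gossip N2<->N0 -> N2.N0=(alive,v0) N2.N1=(alive,v0) N2.N2=(alive,v0) | N0.N0=(alive,v0) N0.N1=(alive,v0) N0.N2=(alive,v0)
Op 2: N2 marks N2=suspect -> (suspect,v1)
Op 3: gossip N1<->N0 -> N1.N0=(alive,v0) N1.N1=(alive,v0) N1.N2=(alive,v0) | N0.N0=(alive,v0) N0.N1=(alive,v0) N0.N2=(alive,v0)
Op 4: N1 marks N2=suspect -> (suspect,v1)
Op 5: gossip N0<->N2 -> N0.N0=(alive,v0) N0.N1=(alive,v0) N0.N2=(suspect,v1) | N2.N0=(alive,v0) N2.N1=(alive,v0) N2.N2=(suspect,v1)
Op 6: N1 marks N1=suspect -> (suspect,v1)
Op 7: gossip N2<->N0 -> N2.N0=(alive,v0) N2.N1=(alive,v0) N2.N2=(suspect,v1) | N0.N0=(alive,v0) N0.N1=(alive,v0) N0.N2=(suspect,v1)
Op 8: N2 marks N1=dead -> (dead,v1)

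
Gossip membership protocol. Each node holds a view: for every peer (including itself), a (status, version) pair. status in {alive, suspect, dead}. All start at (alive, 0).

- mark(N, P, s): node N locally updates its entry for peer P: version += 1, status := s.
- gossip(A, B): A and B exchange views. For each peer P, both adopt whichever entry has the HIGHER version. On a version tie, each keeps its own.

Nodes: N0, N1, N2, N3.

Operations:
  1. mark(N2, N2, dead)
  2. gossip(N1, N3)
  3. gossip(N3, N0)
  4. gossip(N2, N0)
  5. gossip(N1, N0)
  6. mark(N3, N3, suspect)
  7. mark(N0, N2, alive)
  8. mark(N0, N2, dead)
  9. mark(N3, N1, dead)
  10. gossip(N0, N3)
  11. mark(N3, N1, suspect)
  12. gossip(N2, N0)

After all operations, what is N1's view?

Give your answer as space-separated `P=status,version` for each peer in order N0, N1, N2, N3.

Answer: N0=alive,0 N1=alive,0 N2=dead,1 N3=alive,0

Derivation:
Op 1: N2 marks N2=dead -> (dead,v1)
Op 2: gossip N1<->N3 -> N1.N0=(alive,v0) N1.N1=(alive,v0) N1.N2=(alive,v0) N1.N3=(alive,v0) | N3.N0=(alive,v0) N3.N1=(alive,v0) N3.N2=(alive,v0) N3.N3=(alive,v0)
Op 3: gossip N3<->N0 -> N3.N0=(alive,v0) N3.N1=(alive,v0) N3.N2=(alive,v0) N3.N3=(alive,v0) | N0.N0=(alive,v0) N0.N1=(alive,v0) N0.N2=(alive,v0) N0.N3=(alive,v0)
Op 4: gossip N2<->N0 -> N2.N0=(alive,v0) N2.N1=(alive,v0) N2.N2=(dead,v1) N2.N3=(alive,v0) | N0.N0=(alive,v0) N0.N1=(alive,v0) N0.N2=(dead,v1) N0.N3=(alive,v0)
Op 5: gossip N1<->N0 -> N1.N0=(alive,v0) N1.N1=(alive,v0) N1.N2=(dead,v1) N1.N3=(alive,v0) | N0.N0=(alive,v0) N0.N1=(alive,v0) N0.N2=(dead,v1) N0.N3=(alive,v0)
Op 6: N3 marks N3=suspect -> (suspect,v1)
Op 7: N0 marks N2=alive -> (alive,v2)
Op 8: N0 marks N2=dead -> (dead,v3)
Op 9: N3 marks N1=dead -> (dead,v1)
Op 10: gossip N0<->N3 -> N0.N0=(alive,v0) N0.N1=(dead,v1) N0.N2=(dead,v3) N0.N3=(suspect,v1) | N3.N0=(alive,v0) N3.N1=(dead,v1) N3.N2=(dead,v3) N3.N3=(suspect,v1)
Op 11: N3 marks N1=suspect -> (suspect,v2)
Op 12: gossip N2<->N0 -> N2.N0=(alive,v0) N2.N1=(dead,v1) N2.N2=(dead,v3) N2.N3=(suspect,v1) | N0.N0=(alive,v0) N0.N1=(dead,v1) N0.N2=(dead,v3) N0.N3=(suspect,v1)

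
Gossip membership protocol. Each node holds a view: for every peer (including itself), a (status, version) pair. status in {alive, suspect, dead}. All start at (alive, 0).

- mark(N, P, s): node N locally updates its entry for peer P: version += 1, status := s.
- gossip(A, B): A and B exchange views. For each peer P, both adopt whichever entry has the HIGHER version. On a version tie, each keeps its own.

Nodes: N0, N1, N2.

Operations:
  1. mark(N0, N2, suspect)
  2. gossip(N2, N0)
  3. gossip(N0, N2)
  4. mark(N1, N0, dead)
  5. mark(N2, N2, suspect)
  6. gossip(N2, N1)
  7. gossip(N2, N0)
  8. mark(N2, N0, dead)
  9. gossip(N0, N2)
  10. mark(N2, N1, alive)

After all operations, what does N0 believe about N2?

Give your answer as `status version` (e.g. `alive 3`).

Op 1: N0 marks N2=suspect -> (suspect,v1)
Op 2: gossip N2<->N0 -> N2.N0=(alive,v0) N2.N1=(alive,v0) N2.N2=(suspect,v1) | N0.N0=(alive,v0) N0.N1=(alive,v0) N0.N2=(suspect,v1)
Op 3: gossip N0<->N2 -> N0.N0=(alive,v0) N0.N1=(alive,v0) N0.N2=(suspect,v1) | N2.N0=(alive,v0) N2.N1=(alive,v0) N2.N2=(suspect,v1)
Op 4: N1 marks N0=dead -> (dead,v1)
Op 5: N2 marks N2=suspect -> (suspect,v2)
Op 6: gossip N2<->N1 -> N2.N0=(dead,v1) N2.N1=(alive,v0) N2.N2=(suspect,v2) | N1.N0=(dead,v1) N1.N1=(alive,v0) N1.N2=(suspect,v2)
Op 7: gossip N2<->N0 -> N2.N0=(dead,v1) N2.N1=(alive,v0) N2.N2=(suspect,v2) | N0.N0=(dead,v1) N0.N1=(alive,v0) N0.N2=(suspect,v2)
Op 8: N2 marks N0=dead -> (dead,v2)
Op 9: gossip N0<->N2 -> N0.N0=(dead,v2) N0.N1=(alive,v0) N0.N2=(suspect,v2) | N2.N0=(dead,v2) N2.N1=(alive,v0) N2.N2=(suspect,v2)
Op 10: N2 marks N1=alive -> (alive,v1)

Answer: suspect 2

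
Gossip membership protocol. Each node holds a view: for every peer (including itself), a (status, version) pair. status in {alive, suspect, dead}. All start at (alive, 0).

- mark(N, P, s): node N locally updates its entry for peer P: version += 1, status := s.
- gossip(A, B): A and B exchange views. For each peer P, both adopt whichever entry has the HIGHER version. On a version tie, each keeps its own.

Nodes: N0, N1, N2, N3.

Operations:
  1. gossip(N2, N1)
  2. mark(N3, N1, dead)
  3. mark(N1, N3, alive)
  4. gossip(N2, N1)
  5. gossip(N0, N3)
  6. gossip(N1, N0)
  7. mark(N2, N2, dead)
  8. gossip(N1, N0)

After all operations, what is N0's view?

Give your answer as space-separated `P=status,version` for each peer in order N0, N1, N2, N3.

Op 1: gossip N2<->N1 -> N2.N0=(alive,v0) N2.N1=(alive,v0) N2.N2=(alive,v0) N2.N3=(alive,v0) | N1.N0=(alive,v0) N1.N1=(alive,v0) N1.N2=(alive,v0) N1.N3=(alive,v0)
Op 2: N3 marks N1=dead -> (dead,v1)
Op 3: N1 marks N3=alive -> (alive,v1)
Op 4: gossip N2<->N1 -> N2.N0=(alive,v0) N2.N1=(alive,v0) N2.N2=(alive,v0) N2.N3=(alive,v1) | N1.N0=(alive,v0) N1.N1=(alive,v0) N1.N2=(alive,v0) N1.N3=(alive,v1)
Op 5: gossip N0<->N3 -> N0.N0=(alive,v0) N0.N1=(dead,v1) N0.N2=(alive,v0) N0.N3=(alive,v0) | N3.N0=(alive,v0) N3.N1=(dead,v1) N3.N2=(alive,v0) N3.N3=(alive,v0)
Op 6: gossip N1<->N0 -> N1.N0=(alive,v0) N1.N1=(dead,v1) N1.N2=(alive,v0) N1.N3=(alive,v1) | N0.N0=(alive,v0) N0.N1=(dead,v1) N0.N2=(alive,v0) N0.N3=(alive,v1)
Op 7: N2 marks N2=dead -> (dead,v1)
Op 8: gossip N1<->N0 -> N1.N0=(alive,v0) N1.N1=(dead,v1) N1.N2=(alive,v0) N1.N3=(alive,v1) | N0.N0=(alive,v0) N0.N1=(dead,v1) N0.N2=(alive,v0) N0.N3=(alive,v1)

Answer: N0=alive,0 N1=dead,1 N2=alive,0 N3=alive,1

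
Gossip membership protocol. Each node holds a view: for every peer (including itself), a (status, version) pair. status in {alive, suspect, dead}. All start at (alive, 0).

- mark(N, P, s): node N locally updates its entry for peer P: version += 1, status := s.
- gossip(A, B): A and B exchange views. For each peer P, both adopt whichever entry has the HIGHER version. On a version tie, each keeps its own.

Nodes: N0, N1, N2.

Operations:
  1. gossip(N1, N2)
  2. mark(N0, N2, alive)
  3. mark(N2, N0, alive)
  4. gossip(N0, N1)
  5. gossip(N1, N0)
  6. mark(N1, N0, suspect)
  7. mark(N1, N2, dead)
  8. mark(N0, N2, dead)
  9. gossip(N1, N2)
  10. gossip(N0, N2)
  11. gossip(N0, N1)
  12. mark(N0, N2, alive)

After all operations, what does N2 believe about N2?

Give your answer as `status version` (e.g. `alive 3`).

Op 1: gossip N1<->N2 -> N1.N0=(alive,v0) N1.N1=(alive,v0) N1.N2=(alive,v0) | N2.N0=(alive,v0) N2.N1=(alive,v0) N2.N2=(alive,v0)
Op 2: N0 marks N2=alive -> (alive,v1)
Op 3: N2 marks N0=alive -> (alive,v1)
Op 4: gossip N0<->N1 -> N0.N0=(alive,v0) N0.N1=(alive,v0) N0.N2=(alive,v1) | N1.N0=(alive,v0) N1.N1=(alive,v0) N1.N2=(alive,v1)
Op 5: gossip N1<->N0 -> N1.N0=(alive,v0) N1.N1=(alive,v0) N1.N2=(alive,v1) | N0.N0=(alive,v0) N0.N1=(alive,v0) N0.N2=(alive,v1)
Op 6: N1 marks N0=suspect -> (suspect,v1)
Op 7: N1 marks N2=dead -> (dead,v2)
Op 8: N0 marks N2=dead -> (dead,v2)
Op 9: gossip N1<->N2 -> N1.N0=(suspect,v1) N1.N1=(alive,v0) N1.N2=(dead,v2) | N2.N0=(alive,v1) N2.N1=(alive,v0) N2.N2=(dead,v2)
Op 10: gossip N0<->N2 -> N0.N0=(alive,v1) N0.N1=(alive,v0) N0.N2=(dead,v2) | N2.N0=(alive,v1) N2.N1=(alive,v0) N2.N2=(dead,v2)
Op 11: gossip N0<->N1 -> N0.N0=(alive,v1) N0.N1=(alive,v0) N0.N2=(dead,v2) | N1.N0=(suspect,v1) N1.N1=(alive,v0) N1.N2=(dead,v2)
Op 12: N0 marks N2=alive -> (alive,v3)

Answer: dead 2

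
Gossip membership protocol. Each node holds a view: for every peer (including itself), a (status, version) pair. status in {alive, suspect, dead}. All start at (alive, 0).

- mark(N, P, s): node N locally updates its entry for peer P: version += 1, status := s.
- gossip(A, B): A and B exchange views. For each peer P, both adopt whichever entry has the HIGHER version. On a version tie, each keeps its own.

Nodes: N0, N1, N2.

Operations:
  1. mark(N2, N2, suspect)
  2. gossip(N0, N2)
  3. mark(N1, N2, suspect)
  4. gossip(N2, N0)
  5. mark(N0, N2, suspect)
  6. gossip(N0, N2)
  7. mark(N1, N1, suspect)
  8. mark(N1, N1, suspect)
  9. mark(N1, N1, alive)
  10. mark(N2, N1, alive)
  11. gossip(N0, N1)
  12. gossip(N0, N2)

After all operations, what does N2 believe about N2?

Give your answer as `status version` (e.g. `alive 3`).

Op 1: N2 marks N2=suspect -> (suspect,v1)
Op 2: gossip N0<->N2 -> N0.N0=(alive,v0) N0.N1=(alive,v0) N0.N2=(suspect,v1) | N2.N0=(alive,v0) N2.N1=(alive,v0) N2.N2=(suspect,v1)
Op 3: N1 marks N2=suspect -> (suspect,v1)
Op 4: gossip N2<->N0 -> N2.N0=(alive,v0) N2.N1=(alive,v0) N2.N2=(suspect,v1) | N0.N0=(alive,v0) N0.N1=(alive,v0) N0.N2=(suspect,v1)
Op 5: N0 marks N2=suspect -> (suspect,v2)
Op 6: gossip N0<->N2 -> N0.N0=(alive,v0) N0.N1=(alive,v0) N0.N2=(suspect,v2) | N2.N0=(alive,v0) N2.N1=(alive,v0) N2.N2=(suspect,v2)
Op 7: N1 marks N1=suspect -> (suspect,v1)
Op 8: N1 marks N1=suspect -> (suspect,v2)
Op 9: N1 marks N1=alive -> (alive,v3)
Op 10: N2 marks N1=alive -> (alive,v1)
Op 11: gossip N0<->N1 -> N0.N0=(alive,v0) N0.N1=(alive,v3) N0.N2=(suspect,v2) | N1.N0=(alive,v0) N1.N1=(alive,v3) N1.N2=(suspect,v2)
Op 12: gossip N0<->N2 -> N0.N0=(alive,v0) N0.N1=(alive,v3) N0.N2=(suspect,v2) | N2.N0=(alive,v0) N2.N1=(alive,v3) N2.N2=(suspect,v2)

Answer: suspect 2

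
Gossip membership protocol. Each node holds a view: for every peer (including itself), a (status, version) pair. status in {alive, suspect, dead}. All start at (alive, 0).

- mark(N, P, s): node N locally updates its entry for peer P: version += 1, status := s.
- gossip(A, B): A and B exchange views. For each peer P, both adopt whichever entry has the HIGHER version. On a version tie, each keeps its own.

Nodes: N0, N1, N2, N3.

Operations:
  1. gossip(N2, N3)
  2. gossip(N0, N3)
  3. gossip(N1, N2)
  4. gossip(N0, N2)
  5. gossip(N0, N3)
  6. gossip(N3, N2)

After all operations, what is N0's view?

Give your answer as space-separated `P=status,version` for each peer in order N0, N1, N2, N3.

Answer: N0=alive,0 N1=alive,0 N2=alive,0 N3=alive,0

Derivation:
Op 1: gossip N2<->N3 -> N2.N0=(alive,v0) N2.N1=(alive,v0) N2.N2=(alive,v0) N2.N3=(alive,v0) | N3.N0=(alive,v0) N3.N1=(alive,v0) N3.N2=(alive,v0) N3.N3=(alive,v0)
Op 2: gossip N0<->N3 -> N0.N0=(alive,v0) N0.N1=(alive,v0) N0.N2=(alive,v0) N0.N3=(alive,v0) | N3.N0=(alive,v0) N3.N1=(alive,v0) N3.N2=(alive,v0) N3.N3=(alive,v0)
Op 3: gossip N1<->N2 -> N1.N0=(alive,v0) N1.N1=(alive,v0) N1.N2=(alive,v0) N1.N3=(alive,v0) | N2.N0=(alive,v0) N2.N1=(alive,v0) N2.N2=(alive,v0) N2.N3=(alive,v0)
Op 4: gossip N0<->N2 -> N0.N0=(alive,v0) N0.N1=(alive,v0) N0.N2=(alive,v0) N0.N3=(alive,v0) | N2.N0=(alive,v0) N2.N1=(alive,v0) N2.N2=(alive,v0) N2.N3=(alive,v0)
Op 5: gossip N0<->N3 -> N0.N0=(alive,v0) N0.N1=(alive,v0) N0.N2=(alive,v0) N0.N3=(alive,v0) | N3.N0=(alive,v0) N3.N1=(alive,v0) N3.N2=(alive,v0) N3.N3=(alive,v0)
Op 6: gossip N3<->N2 -> N3.N0=(alive,v0) N3.N1=(alive,v0) N3.N2=(alive,v0) N3.N3=(alive,v0) | N2.N0=(alive,v0) N2.N1=(alive,v0) N2.N2=(alive,v0) N2.N3=(alive,v0)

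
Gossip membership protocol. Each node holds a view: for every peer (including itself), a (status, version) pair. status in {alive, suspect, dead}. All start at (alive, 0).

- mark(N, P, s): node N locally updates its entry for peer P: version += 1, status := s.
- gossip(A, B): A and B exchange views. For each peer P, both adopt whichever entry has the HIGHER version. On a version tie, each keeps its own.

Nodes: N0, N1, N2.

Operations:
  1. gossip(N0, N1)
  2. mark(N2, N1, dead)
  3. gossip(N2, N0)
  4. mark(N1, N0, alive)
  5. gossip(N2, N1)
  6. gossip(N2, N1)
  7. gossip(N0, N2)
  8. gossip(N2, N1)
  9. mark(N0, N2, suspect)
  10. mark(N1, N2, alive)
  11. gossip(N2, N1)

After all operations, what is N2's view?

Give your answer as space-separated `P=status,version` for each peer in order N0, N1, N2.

Answer: N0=alive,1 N1=dead,1 N2=alive,1

Derivation:
Op 1: gossip N0<->N1 -> N0.N0=(alive,v0) N0.N1=(alive,v0) N0.N2=(alive,v0) | N1.N0=(alive,v0) N1.N1=(alive,v0) N1.N2=(alive,v0)
Op 2: N2 marks N1=dead -> (dead,v1)
Op 3: gossip N2<->N0 -> N2.N0=(alive,v0) N2.N1=(dead,v1) N2.N2=(alive,v0) | N0.N0=(alive,v0) N0.N1=(dead,v1) N0.N2=(alive,v0)
Op 4: N1 marks N0=alive -> (alive,v1)
Op 5: gossip N2<->N1 -> N2.N0=(alive,v1) N2.N1=(dead,v1) N2.N2=(alive,v0) | N1.N0=(alive,v1) N1.N1=(dead,v1) N1.N2=(alive,v0)
Op 6: gossip N2<->N1 -> N2.N0=(alive,v1) N2.N1=(dead,v1) N2.N2=(alive,v0) | N1.N0=(alive,v1) N1.N1=(dead,v1) N1.N2=(alive,v0)
Op 7: gossip N0<->N2 -> N0.N0=(alive,v1) N0.N1=(dead,v1) N0.N2=(alive,v0) | N2.N0=(alive,v1) N2.N1=(dead,v1) N2.N2=(alive,v0)
Op 8: gossip N2<->N1 -> N2.N0=(alive,v1) N2.N1=(dead,v1) N2.N2=(alive,v0) | N1.N0=(alive,v1) N1.N1=(dead,v1) N1.N2=(alive,v0)
Op 9: N0 marks N2=suspect -> (suspect,v1)
Op 10: N1 marks N2=alive -> (alive,v1)
Op 11: gossip N2<->N1 -> N2.N0=(alive,v1) N2.N1=(dead,v1) N2.N2=(alive,v1) | N1.N0=(alive,v1) N1.N1=(dead,v1) N1.N2=(alive,v1)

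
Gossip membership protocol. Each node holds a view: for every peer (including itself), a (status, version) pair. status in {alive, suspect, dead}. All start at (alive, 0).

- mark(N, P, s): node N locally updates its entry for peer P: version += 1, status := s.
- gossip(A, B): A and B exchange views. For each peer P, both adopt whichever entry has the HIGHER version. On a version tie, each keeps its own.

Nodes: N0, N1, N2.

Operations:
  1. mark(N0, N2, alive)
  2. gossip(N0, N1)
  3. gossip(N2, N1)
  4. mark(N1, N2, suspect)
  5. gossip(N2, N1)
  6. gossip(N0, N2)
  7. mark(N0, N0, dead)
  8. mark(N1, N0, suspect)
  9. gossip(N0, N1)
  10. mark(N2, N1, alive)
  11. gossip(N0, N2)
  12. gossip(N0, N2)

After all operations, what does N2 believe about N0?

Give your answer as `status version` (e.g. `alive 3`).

Answer: dead 1

Derivation:
Op 1: N0 marks N2=alive -> (alive,v1)
Op 2: gossip N0<->N1 -> N0.N0=(alive,v0) N0.N1=(alive,v0) N0.N2=(alive,v1) | N1.N0=(alive,v0) N1.N1=(alive,v0) N1.N2=(alive,v1)
Op 3: gossip N2<->N1 -> N2.N0=(alive,v0) N2.N1=(alive,v0) N2.N2=(alive,v1) | N1.N0=(alive,v0) N1.N1=(alive,v0) N1.N2=(alive,v1)
Op 4: N1 marks N2=suspect -> (suspect,v2)
Op 5: gossip N2<->N1 -> N2.N0=(alive,v0) N2.N1=(alive,v0) N2.N2=(suspect,v2) | N1.N0=(alive,v0) N1.N1=(alive,v0) N1.N2=(suspect,v2)
Op 6: gossip N0<->N2 -> N0.N0=(alive,v0) N0.N1=(alive,v0) N0.N2=(suspect,v2) | N2.N0=(alive,v0) N2.N1=(alive,v0) N2.N2=(suspect,v2)
Op 7: N0 marks N0=dead -> (dead,v1)
Op 8: N1 marks N0=suspect -> (suspect,v1)
Op 9: gossip N0<->N1 -> N0.N0=(dead,v1) N0.N1=(alive,v0) N0.N2=(suspect,v2) | N1.N0=(suspect,v1) N1.N1=(alive,v0) N1.N2=(suspect,v2)
Op 10: N2 marks N1=alive -> (alive,v1)
Op 11: gossip N0<->N2 -> N0.N0=(dead,v1) N0.N1=(alive,v1) N0.N2=(suspect,v2) | N2.N0=(dead,v1) N2.N1=(alive,v1) N2.N2=(suspect,v2)
Op 12: gossip N0<->N2 -> N0.N0=(dead,v1) N0.N1=(alive,v1) N0.N2=(suspect,v2) | N2.N0=(dead,v1) N2.N1=(alive,v1) N2.N2=(suspect,v2)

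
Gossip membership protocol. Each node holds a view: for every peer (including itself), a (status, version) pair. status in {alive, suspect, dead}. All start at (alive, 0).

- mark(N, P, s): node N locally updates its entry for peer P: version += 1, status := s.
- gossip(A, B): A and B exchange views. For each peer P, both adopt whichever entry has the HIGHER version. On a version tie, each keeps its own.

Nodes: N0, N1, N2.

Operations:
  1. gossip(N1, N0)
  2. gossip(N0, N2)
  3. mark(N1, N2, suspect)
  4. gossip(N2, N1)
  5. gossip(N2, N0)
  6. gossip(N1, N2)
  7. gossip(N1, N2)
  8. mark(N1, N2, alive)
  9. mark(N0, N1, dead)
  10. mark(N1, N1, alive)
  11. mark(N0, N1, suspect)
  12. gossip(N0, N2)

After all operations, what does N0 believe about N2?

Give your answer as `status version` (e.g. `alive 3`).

Op 1: gossip N1<->N0 -> N1.N0=(alive,v0) N1.N1=(alive,v0) N1.N2=(alive,v0) | N0.N0=(alive,v0) N0.N1=(alive,v0) N0.N2=(alive,v0)
Op 2: gossip N0<->N2 -> N0.N0=(alive,v0) N0.N1=(alive,v0) N0.N2=(alive,v0) | N2.N0=(alive,v0) N2.N1=(alive,v0) N2.N2=(alive,v0)
Op 3: N1 marks N2=suspect -> (suspect,v1)
Op 4: gossip N2<->N1 -> N2.N0=(alive,v0) N2.N1=(alive,v0) N2.N2=(suspect,v1) | N1.N0=(alive,v0) N1.N1=(alive,v0) N1.N2=(suspect,v1)
Op 5: gossip N2<->N0 -> N2.N0=(alive,v0) N2.N1=(alive,v0) N2.N2=(suspect,v1) | N0.N0=(alive,v0) N0.N1=(alive,v0) N0.N2=(suspect,v1)
Op 6: gossip N1<->N2 -> N1.N0=(alive,v0) N1.N1=(alive,v0) N1.N2=(suspect,v1) | N2.N0=(alive,v0) N2.N1=(alive,v0) N2.N2=(suspect,v1)
Op 7: gossip N1<->N2 -> N1.N0=(alive,v0) N1.N1=(alive,v0) N1.N2=(suspect,v1) | N2.N0=(alive,v0) N2.N1=(alive,v0) N2.N2=(suspect,v1)
Op 8: N1 marks N2=alive -> (alive,v2)
Op 9: N0 marks N1=dead -> (dead,v1)
Op 10: N1 marks N1=alive -> (alive,v1)
Op 11: N0 marks N1=suspect -> (suspect,v2)
Op 12: gossip N0<->N2 -> N0.N0=(alive,v0) N0.N1=(suspect,v2) N0.N2=(suspect,v1) | N2.N0=(alive,v0) N2.N1=(suspect,v2) N2.N2=(suspect,v1)

Answer: suspect 1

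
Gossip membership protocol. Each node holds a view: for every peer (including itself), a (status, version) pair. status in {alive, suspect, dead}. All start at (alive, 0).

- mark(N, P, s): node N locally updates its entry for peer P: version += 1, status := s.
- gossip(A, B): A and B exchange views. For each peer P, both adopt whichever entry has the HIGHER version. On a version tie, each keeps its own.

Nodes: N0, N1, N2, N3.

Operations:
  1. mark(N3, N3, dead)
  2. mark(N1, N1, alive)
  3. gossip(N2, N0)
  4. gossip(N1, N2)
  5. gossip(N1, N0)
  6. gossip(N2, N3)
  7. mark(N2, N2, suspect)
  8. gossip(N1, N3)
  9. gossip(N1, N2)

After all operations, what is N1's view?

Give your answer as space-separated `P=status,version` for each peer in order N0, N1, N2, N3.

Op 1: N3 marks N3=dead -> (dead,v1)
Op 2: N1 marks N1=alive -> (alive,v1)
Op 3: gossip N2<->N0 -> N2.N0=(alive,v0) N2.N1=(alive,v0) N2.N2=(alive,v0) N2.N3=(alive,v0) | N0.N0=(alive,v0) N0.N1=(alive,v0) N0.N2=(alive,v0) N0.N3=(alive,v0)
Op 4: gossip N1<->N2 -> N1.N0=(alive,v0) N1.N1=(alive,v1) N1.N2=(alive,v0) N1.N3=(alive,v0) | N2.N0=(alive,v0) N2.N1=(alive,v1) N2.N2=(alive,v0) N2.N3=(alive,v0)
Op 5: gossip N1<->N0 -> N1.N0=(alive,v0) N1.N1=(alive,v1) N1.N2=(alive,v0) N1.N3=(alive,v0) | N0.N0=(alive,v0) N0.N1=(alive,v1) N0.N2=(alive,v0) N0.N3=(alive,v0)
Op 6: gossip N2<->N3 -> N2.N0=(alive,v0) N2.N1=(alive,v1) N2.N2=(alive,v0) N2.N3=(dead,v1) | N3.N0=(alive,v0) N3.N1=(alive,v1) N3.N2=(alive,v0) N3.N3=(dead,v1)
Op 7: N2 marks N2=suspect -> (suspect,v1)
Op 8: gossip N1<->N3 -> N1.N0=(alive,v0) N1.N1=(alive,v1) N1.N2=(alive,v0) N1.N3=(dead,v1) | N3.N0=(alive,v0) N3.N1=(alive,v1) N3.N2=(alive,v0) N3.N3=(dead,v1)
Op 9: gossip N1<->N2 -> N1.N0=(alive,v0) N1.N1=(alive,v1) N1.N2=(suspect,v1) N1.N3=(dead,v1) | N2.N0=(alive,v0) N2.N1=(alive,v1) N2.N2=(suspect,v1) N2.N3=(dead,v1)

Answer: N0=alive,0 N1=alive,1 N2=suspect,1 N3=dead,1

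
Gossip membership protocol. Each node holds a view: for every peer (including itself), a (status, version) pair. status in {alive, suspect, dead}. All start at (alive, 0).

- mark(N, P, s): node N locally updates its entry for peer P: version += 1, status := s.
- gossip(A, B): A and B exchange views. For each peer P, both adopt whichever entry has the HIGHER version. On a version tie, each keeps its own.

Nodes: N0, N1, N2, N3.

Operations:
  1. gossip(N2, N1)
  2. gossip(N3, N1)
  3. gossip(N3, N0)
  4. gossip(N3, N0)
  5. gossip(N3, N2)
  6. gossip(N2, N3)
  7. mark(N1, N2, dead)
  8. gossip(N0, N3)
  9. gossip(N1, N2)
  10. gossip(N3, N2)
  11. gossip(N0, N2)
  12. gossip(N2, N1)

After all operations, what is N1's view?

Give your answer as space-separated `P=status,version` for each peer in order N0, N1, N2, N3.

Answer: N0=alive,0 N1=alive,0 N2=dead,1 N3=alive,0

Derivation:
Op 1: gossip N2<->N1 -> N2.N0=(alive,v0) N2.N1=(alive,v0) N2.N2=(alive,v0) N2.N3=(alive,v0) | N1.N0=(alive,v0) N1.N1=(alive,v0) N1.N2=(alive,v0) N1.N3=(alive,v0)
Op 2: gossip N3<->N1 -> N3.N0=(alive,v0) N3.N1=(alive,v0) N3.N2=(alive,v0) N3.N3=(alive,v0) | N1.N0=(alive,v0) N1.N1=(alive,v0) N1.N2=(alive,v0) N1.N3=(alive,v0)
Op 3: gossip N3<->N0 -> N3.N0=(alive,v0) N3.N1=(alive,v0) N3.N2=(alive,v0) N3.N3=(alive,v0) | N0.N0=(alive,v0) N0.N1=(alive,v0) N0.N2=(alive,v0) N0.N3=(alive,v0)
Op 4: gossip N3<->N0 -> N3.N0=(alive,v0) N3.N1=(alive,v0) N3.N2=(alive,v0) N3.N3=(alive,v0) | N0.N0=(alive,v0) N0.N1=(alive,v0) N0.N2=(alive,v0) N0.N3=(alive,v0)
Op 5: gossip N3<->N2 -> N3.N0=(alive,v0) N3.N1=(alive,v0) N3.N2=(alive,v0) N3.N3=(alive,v0) | N2.N0=(alive,v0) N2.N1=(alive,v0) N2.N2=(alive,v0) N2.N3=(alive,v0)
Op 6: gossip N2<->N3 -> N2.N0=(alive,v0) N2.N1=(alive,v0) N2.N2=(alive,v0) N2.N3=(alive,v0) | N3.N0=(alive,v0) N3.N1=(alive,v0) N3.N2=(alive,v0) N3.N3=(alive,v0)
Op 7: N1 marks N2=dead -> (dead,v1)
Op 8: gossip N0<->N3 -> N0.N0=(alive,v0) N0.N1=(alive,v0) N0.N2=(alive,v0) N0.N3=(alive,v0) | N3.N0=(alive,v0) N3.N1=(alive,v0) N3.N2=(alive,v0) N3.N3=(alive,v0)
Op 9: gossip N1<->N2 -> N1.N0=(alive,v0) N1.N1=(alive,v0) N1.N2=(dead,v1) N1.N3=(alive,v0) | N2.N0=(alive,v0) N2.N1=(alive,v0) N2.N2=(dead,v1) N2.N3=(alive,v0)
Op 10: gossip N3<->N2 -> N3.N0=(alive,v0) N3.N1=(alive,v0) N3.N2=(dead,v1) N3.N3=(alive,v0) | N2.N0=(alive,v0) N2.N1=(alive,v0) N2.N2=(dead,v1) N2.N3=(alive,v0)
Op 11: gossip N0<->N2 -> N0.N0=(alive,v0) N0.N1=(alive,v0) N0.N2=(dead,v1) N0.N3=(alive,v0) | N2.N0=(alive,v0) N2.N1=(alive,v0) N2.N2=(dead,v1) N2.N3=(alive,v0)
Op 12: gossip N2<->N1 -> N2.N0=(alive,v0) N2.N1=(alive,v0) N2.N2=(dead,v1) N2.N3=(alive,v0) | N1.N0=(alive,v0) N1.N1=(alive,v0) N1.N2=(dead,v1) N1.N3=(alive,v0)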